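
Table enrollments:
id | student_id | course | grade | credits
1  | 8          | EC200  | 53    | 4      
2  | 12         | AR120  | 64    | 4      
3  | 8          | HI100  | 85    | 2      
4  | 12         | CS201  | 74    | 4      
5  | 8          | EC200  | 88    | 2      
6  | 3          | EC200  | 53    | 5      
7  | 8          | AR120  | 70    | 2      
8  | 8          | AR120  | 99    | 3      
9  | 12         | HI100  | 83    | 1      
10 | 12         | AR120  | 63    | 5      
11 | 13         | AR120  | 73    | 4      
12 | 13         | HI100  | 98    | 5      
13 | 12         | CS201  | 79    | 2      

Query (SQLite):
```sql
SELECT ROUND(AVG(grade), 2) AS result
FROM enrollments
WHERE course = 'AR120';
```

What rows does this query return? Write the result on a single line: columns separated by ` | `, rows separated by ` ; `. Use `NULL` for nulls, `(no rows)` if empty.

Rows where course='AR120' → grade values: [64, 70, 99, 63, 73].
AVG = 369 / 5 (rounded to 2 dp).

73.8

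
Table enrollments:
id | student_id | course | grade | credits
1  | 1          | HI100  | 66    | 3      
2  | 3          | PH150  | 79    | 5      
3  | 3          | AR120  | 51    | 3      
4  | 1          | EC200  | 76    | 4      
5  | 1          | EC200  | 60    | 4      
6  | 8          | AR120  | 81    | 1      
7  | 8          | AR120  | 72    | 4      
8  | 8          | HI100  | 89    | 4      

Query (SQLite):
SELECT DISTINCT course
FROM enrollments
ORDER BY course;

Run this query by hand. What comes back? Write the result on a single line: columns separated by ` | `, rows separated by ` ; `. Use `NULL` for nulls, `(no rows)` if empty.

AR120 ; EC200 ; HI100 ; PH150

Collect distinct course values from enrollments.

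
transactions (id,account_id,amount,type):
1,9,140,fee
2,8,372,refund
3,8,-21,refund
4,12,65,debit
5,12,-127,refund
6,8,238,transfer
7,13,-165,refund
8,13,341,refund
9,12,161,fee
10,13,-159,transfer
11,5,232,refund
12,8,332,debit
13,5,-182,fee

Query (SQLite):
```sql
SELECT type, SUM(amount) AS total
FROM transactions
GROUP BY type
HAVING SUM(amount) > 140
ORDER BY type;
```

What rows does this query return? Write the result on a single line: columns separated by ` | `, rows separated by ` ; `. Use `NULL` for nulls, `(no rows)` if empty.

debit | 397 ; refund | 632

Partition transactions by type; compute SUM(amount) within each group.
HAVING: keep groups where SUM(amount) > 140.
  debit: ids {4, 12} → SUM(amount)=397
  fee: ids {1, 9, 13} → SUM(amount)=119
  refund: ids {2, 3, 5, 7, 8, 11} → SUM(amount)=632
  transfer: ids {6, 10} → SUM(amount)=79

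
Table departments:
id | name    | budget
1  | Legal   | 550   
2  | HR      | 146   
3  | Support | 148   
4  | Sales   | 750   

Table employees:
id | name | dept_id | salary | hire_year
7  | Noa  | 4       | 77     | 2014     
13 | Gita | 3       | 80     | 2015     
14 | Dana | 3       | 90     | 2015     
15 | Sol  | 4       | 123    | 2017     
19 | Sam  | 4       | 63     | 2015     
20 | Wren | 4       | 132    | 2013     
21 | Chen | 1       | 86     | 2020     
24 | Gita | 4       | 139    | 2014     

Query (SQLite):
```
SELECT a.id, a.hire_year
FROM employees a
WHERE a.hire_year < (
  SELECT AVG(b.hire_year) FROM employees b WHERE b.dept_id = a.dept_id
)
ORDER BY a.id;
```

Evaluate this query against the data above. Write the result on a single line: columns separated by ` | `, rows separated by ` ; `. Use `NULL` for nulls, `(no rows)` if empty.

7 | 2014 ; 20 | 2013 ; 24 | 2014

For each employees row a, compute AVG(hire_year) over rows sharing a.dept_id.
Keep row a if a.hire_year < that per-group AVG.
  dept_id=1: AVG(hire_year) = 2020.0
  dept_id=3: AVG(hire_year) = 2015.0
  dept_id=4: AVG(hire_year) = 2014.6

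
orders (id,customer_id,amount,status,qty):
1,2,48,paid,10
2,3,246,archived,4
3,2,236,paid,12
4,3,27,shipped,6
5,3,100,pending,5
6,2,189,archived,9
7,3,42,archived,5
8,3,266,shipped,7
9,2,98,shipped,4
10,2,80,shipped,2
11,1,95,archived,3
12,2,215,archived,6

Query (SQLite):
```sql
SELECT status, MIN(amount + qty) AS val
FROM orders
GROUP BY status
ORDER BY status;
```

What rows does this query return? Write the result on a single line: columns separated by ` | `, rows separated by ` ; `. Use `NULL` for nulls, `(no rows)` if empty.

For each row compute amount + qty.
Group by status; take MIN of the expression per group.
  archived: ids {2, 6, 7, 11, 12} → MIN(amount + qty)=47
  paid: ids {1, 3} → MIN(amount + qty)=58
  pending: ids {5} → MIN(amount + qty)=105
  shipped: ids {4, 8, 9, 10} → MIN(amount + qty)=33

archived | 47 ; paid | 58 ; pending | 105 ; shipped | 33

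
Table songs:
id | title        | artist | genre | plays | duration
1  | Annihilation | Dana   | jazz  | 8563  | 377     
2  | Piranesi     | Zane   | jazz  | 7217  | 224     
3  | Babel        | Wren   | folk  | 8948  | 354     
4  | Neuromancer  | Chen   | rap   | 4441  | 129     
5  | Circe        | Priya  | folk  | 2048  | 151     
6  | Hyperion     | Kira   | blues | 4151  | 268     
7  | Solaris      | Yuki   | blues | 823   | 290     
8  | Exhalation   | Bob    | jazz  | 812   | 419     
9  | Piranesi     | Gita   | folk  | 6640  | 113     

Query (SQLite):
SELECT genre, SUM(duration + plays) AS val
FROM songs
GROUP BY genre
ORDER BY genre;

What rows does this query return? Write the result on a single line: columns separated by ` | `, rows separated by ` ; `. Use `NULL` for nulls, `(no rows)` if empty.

For each row compute duration + plays.
Group by genre; take SUM of the expression per group.
  blues: ids {6, 7} → SUM(duration + plays)=5532
  folk: ids {3, 5, 9} → SUM(duration + plays)=18254
  jazz: ids {1, 2, 8} → SUM(duration + plays)=17612
  rap: ids {4} → SUM(duration + plays)=4570

blues | 5532 ; folk | 18254 ; jazz | 17612 ; rap | 4570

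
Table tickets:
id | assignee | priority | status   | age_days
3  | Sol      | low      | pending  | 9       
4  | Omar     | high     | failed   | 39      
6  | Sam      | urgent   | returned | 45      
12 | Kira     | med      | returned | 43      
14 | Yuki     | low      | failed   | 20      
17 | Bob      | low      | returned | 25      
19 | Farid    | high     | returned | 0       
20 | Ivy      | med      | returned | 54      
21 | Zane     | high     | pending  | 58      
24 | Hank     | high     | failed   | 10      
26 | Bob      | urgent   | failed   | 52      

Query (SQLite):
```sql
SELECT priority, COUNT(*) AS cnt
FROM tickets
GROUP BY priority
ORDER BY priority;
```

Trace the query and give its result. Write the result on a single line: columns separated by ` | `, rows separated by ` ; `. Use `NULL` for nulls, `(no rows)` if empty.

high | 4 ; low | 3 ; med | 2 ; urgent | 2

Partition tickets by priority; compute COUNT(*) within each group.
  high: ids {4, 19, 21, 24} → COUNT(*)=4
  low: ids {3, 14, 17} → COUNT(*)=3
  med: ids {12, 20} → COUNT(*)=2
  urgent: ids {6, 26} → COUNT(*)=2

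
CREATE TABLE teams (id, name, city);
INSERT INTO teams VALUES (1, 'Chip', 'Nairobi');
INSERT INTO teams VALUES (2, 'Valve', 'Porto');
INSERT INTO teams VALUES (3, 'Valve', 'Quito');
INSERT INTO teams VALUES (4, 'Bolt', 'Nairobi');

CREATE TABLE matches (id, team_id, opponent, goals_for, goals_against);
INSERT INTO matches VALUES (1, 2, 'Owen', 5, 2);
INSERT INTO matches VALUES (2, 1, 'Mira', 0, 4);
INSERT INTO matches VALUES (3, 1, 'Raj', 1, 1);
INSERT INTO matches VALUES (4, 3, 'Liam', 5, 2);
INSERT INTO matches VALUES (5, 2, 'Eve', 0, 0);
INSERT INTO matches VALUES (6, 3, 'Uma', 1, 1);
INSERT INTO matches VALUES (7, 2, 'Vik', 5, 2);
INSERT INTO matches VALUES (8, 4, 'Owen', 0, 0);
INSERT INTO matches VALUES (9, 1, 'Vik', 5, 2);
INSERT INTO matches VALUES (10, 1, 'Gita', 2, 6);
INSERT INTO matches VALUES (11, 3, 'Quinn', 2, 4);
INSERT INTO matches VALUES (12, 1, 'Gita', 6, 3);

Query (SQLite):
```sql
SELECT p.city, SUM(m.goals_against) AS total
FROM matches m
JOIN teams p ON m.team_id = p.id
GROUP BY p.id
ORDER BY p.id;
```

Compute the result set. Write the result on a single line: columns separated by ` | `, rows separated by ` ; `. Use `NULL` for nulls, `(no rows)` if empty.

Join each matches row to its teams via team_id.
Group joined rows by teams.id; compute SUM(m.goals_against) per group.
  1: ids {2, 3, 9, 10, 12} → SUM(m.goals_against)=16
  2: ids {1, 5, 7} → SUM(m.goals_against)=4
  3: ids {4, 6, 11} → SUM(m.goals_against)=7
  4: ids {8} → SUM(m.goals_against)=0

Nairobi | 16 ; Porto | 4 ; Quito | 7 ; Nairobi | 0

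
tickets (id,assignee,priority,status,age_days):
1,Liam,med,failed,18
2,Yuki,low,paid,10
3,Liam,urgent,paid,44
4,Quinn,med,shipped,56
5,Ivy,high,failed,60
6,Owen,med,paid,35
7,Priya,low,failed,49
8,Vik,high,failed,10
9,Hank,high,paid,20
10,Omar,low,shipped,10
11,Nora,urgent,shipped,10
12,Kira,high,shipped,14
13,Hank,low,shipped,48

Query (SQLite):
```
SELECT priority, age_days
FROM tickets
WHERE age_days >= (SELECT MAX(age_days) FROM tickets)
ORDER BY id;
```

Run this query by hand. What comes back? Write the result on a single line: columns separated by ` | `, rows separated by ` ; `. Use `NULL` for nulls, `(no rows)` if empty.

Scalar subquery: MAX(age_days) over all tickets rows = 60.
Keep rows where age_days >= that value.

high | 60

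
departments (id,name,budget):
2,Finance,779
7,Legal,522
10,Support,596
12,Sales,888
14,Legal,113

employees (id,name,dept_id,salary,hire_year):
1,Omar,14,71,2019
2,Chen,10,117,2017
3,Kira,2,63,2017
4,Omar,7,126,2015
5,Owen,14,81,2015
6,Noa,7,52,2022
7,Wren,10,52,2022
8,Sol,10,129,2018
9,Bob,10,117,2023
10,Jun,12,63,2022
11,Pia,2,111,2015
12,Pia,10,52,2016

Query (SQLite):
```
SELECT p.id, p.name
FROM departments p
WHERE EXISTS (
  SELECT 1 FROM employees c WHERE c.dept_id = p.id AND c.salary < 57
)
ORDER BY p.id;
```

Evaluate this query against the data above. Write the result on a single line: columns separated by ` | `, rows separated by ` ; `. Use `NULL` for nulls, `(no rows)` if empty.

7 | Legal ; 10 | Support

For each departments row, check whether any employees with matching dept_id has salary < 57.
Keep rows where that is true.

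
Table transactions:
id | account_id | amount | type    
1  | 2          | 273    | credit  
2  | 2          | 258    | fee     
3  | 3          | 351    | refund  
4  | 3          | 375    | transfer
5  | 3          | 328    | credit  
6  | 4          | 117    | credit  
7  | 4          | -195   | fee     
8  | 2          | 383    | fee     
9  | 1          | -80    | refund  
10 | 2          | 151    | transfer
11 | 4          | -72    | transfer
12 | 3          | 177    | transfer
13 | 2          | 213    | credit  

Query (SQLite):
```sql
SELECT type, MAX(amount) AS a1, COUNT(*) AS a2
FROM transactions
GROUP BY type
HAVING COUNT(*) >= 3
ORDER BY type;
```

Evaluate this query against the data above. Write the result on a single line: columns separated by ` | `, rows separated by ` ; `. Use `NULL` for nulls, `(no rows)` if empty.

Group transactions by type.
Per group compute: MAX(amount), COUNT(*).
HAVING: drop groups with fewer than 3 rows.
  credit: ids {1, 5, 6, 13} → MAX(amount)=328, COUNT(*)=4
  fee: ids {2, 7, 8} → MAX(amount)=383, COUNT(*)=3
  refund: ids {3, 9} → MAX(amount)=351, COUNT(*)=2
  transfer: ids {4, 10, 11, 12} → MAX(amount)=375, COUNT(*)=4

credit | 328 | 4 ; fee | 383 | 3 ; transfer | 375 | 4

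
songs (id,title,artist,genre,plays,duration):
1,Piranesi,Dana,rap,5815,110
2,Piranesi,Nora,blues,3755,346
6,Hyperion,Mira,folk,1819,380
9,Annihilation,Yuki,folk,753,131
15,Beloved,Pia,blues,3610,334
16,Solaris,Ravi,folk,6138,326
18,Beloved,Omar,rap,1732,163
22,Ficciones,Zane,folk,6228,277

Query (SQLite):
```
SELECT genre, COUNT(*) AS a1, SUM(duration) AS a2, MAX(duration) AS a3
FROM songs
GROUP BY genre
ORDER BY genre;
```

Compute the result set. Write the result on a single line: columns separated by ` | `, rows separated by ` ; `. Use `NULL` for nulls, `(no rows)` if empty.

Group songs by genre.
Per group compute: COUNT(*), SUM(duration), MAX(duration).
  blues: ids {2, 15} → COUNT(*)=2, SUM(duration)=680, MAX(duration)=346
  folk: ids {6, 9, 16, 22} → COUNT(*)=4, SUM(duration)=1114, MAX(duration)=380
  rap: ids {1, 18} → COUNT(*)=2, SUM(duration)=273, MAX(duration)=163

blues | 2 | 680 | 346 ; folk | 4 | 1114 | 380 ; rap | 2 | 273 | 163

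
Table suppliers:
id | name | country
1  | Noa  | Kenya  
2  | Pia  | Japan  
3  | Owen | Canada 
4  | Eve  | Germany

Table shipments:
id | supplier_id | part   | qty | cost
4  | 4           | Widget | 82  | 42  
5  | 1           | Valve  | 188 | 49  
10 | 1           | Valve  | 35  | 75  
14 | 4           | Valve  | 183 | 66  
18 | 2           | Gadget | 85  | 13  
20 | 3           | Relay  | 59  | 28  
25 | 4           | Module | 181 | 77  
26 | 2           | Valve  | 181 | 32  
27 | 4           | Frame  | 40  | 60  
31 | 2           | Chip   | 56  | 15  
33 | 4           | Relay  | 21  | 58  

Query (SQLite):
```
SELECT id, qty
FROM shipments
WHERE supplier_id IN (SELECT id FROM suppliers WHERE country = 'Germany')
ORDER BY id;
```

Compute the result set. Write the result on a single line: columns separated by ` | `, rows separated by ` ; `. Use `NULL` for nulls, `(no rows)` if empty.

Inner query: suppliers.id where country = 'Germany'.
Outer: keep shipments rows whose supplier_id is in that set.
Inner query → {4}

4 | 82 ; 14 | 183 ; 25 | 181 ; 27 | 40 ; 33 | 21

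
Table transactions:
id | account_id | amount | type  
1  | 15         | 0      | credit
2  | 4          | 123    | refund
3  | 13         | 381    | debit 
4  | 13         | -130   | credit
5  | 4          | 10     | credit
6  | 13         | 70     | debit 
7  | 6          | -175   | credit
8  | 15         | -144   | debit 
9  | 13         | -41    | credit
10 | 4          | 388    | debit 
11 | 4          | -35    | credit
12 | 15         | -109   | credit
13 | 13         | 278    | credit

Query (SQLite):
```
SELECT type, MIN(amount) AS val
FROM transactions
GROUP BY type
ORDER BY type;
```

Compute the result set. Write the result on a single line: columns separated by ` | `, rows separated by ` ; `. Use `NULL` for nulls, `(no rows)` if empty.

credit | -175 ; debit | -144 ; refund | 123

Partition transactions by type; compute MIN(amount) within each group.
  credit: ids {1, 4, 5, 7, 9, 11, 12, 13} → MIN(amount)=-175
  debit: ids {3, 6, 8, 10} → MIN(amount)=-144
  refund: ids {2} → MIN(amount)=123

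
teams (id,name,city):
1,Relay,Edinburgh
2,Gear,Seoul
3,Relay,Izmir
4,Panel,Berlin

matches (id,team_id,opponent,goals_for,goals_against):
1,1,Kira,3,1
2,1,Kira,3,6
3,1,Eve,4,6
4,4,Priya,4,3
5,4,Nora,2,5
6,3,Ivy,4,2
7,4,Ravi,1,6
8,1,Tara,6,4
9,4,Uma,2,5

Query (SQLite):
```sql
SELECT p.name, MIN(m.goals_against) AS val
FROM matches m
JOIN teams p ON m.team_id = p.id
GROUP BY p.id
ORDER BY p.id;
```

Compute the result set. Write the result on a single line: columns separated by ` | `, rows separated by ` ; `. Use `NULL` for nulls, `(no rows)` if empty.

Relay | 1 ; Relay | 2 ; Panel | 3

Join each matches row to its teams via team_id.
Group joined rows by teams.id; compute MIN(m.goals_against) per group.
  1: ids {1, 2, 3, 8} → MIN(m.goals_against)=1
  3: ids {6} → MIN(m.goals_against)=2
  4: ids {4, 5, 7, 9} → MIN(m.goals_against)=3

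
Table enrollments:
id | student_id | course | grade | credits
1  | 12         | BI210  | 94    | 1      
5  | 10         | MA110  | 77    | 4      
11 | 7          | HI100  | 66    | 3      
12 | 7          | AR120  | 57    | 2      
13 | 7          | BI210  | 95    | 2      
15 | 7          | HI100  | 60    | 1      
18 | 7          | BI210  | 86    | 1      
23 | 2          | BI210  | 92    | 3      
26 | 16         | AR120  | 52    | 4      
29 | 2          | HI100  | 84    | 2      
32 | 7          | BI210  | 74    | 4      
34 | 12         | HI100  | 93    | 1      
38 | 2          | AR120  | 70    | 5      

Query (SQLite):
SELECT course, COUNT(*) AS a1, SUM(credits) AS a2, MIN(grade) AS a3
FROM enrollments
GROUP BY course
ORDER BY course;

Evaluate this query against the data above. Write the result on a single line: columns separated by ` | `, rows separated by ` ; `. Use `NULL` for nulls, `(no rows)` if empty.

AR120 | 3 | 11 | 52 ; BI210 | 5 | 11 | 74 ; HI100 | 4 | 7 | 60 ; MA110 | 1 | 4 | 77

Group enrollments by course.
Per group compute: COUNT(*), SUM(credits), MIN(grade).
  AR120: ids {12, 26, 38} → COUNT(*)=3, SUM(credits)=11, MIN(grade)=52
  BI210: ids {1, 13, 18, 23, 32} → COUNT(*)=5, SUM(credits)=11, MIN(grade)=74
  HI100: ids {11, 15, 29, 34} → COUNT(*)=4, SUM(credits)=7, MIN(grade)=60
  MA110: ids {5} → COUNT(*)=1, SUM(credits)=4, MIN(grade)=77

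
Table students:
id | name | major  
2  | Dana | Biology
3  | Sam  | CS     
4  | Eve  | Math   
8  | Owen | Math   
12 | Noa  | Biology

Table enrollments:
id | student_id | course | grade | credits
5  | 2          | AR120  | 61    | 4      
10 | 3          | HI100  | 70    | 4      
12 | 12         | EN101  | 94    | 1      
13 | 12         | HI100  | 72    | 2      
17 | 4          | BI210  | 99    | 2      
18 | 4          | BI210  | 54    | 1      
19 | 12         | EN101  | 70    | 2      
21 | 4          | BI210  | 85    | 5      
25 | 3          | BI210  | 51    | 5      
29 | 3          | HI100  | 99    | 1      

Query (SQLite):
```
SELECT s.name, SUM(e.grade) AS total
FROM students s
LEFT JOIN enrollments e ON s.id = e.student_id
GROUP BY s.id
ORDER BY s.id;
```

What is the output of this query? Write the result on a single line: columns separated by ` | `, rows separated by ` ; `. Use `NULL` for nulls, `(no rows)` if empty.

Dana | 61 ; Sam | 220 ; Eve | 238 ; Owen | NULL ; Noa | 236

LEFT JOIN keeps every students row; unmatched ones get NULL for enrollments columns.
Group by students.id and compute SUM(e.grade). SUM over an all-NULL group is NULL.
  2: ids {5} → SUM(e.grade)=61
  3: ids {10, 25, 29} → SUM(e.grade)=220
  4: ids {17, 18, 21} → SUM(e.grade)=238
  8: ids {—} → SUM(e.grade)=NULL
  12: ids {12, 13, 19} → SUM(e.grade)=236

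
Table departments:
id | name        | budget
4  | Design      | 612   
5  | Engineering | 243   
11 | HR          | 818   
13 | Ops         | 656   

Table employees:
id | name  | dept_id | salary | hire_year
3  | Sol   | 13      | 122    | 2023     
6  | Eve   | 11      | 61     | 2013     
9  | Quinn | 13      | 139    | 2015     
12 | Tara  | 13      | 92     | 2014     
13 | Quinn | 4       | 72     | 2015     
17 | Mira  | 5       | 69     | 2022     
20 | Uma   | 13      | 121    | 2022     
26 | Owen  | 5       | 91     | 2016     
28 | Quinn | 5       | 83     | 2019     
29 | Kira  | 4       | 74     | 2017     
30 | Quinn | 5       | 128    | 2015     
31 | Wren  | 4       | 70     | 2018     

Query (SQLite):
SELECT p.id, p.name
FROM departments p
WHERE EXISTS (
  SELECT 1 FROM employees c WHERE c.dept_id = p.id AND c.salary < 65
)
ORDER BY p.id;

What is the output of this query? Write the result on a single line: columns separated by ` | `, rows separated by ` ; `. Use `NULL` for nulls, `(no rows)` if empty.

11 | HR

For each departments row, check whether any employees with matching dept_id has salary < 65.
Keep rows where that is true.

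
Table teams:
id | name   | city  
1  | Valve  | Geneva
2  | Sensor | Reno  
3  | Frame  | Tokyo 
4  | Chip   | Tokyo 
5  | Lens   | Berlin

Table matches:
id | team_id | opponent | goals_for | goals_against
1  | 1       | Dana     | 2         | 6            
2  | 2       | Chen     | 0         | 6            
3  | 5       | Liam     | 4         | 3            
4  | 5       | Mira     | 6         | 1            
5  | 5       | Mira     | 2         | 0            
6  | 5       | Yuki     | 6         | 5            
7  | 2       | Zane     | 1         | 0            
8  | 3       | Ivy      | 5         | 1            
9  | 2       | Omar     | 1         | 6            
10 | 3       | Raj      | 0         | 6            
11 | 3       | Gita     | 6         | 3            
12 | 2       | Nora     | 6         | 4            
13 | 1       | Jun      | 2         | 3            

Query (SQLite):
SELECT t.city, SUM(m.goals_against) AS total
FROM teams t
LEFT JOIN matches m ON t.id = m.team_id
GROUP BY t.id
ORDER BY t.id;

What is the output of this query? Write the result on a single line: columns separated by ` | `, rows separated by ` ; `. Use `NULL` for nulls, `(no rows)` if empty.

Geneva | 9 ; Reno | 16 ; Tokyo | 10 ; Tokyo | NULL ; Berlin | 9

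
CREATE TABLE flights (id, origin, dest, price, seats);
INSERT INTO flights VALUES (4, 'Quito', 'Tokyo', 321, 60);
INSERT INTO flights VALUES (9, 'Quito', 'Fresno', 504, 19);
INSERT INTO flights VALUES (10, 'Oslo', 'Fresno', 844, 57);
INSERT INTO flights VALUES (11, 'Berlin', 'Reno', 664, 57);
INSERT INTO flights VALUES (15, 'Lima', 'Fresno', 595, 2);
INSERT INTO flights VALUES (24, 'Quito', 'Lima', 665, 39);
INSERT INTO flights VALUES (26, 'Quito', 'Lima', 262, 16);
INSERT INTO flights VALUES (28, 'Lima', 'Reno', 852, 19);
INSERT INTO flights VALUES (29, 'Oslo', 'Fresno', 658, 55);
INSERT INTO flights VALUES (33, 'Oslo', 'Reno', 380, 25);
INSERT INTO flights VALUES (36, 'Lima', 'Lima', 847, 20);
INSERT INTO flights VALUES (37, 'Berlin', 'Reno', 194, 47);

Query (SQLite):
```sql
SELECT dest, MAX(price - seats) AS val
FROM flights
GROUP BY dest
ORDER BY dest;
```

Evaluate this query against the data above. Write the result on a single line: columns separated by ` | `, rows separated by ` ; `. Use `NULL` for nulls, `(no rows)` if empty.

Fresno | 787 ; Lima | 827 ; Reno | 833 ; Tokyo | 261

For each row compute price - seats.
Group by dest; take MAX of the expression per group.
  Fresno: ids {9, 10, 15, 29} → MAX(price - seats)=787
  Lima: ids {24, 26, 36} → MAX(price - seats)=827
  Reno: ids {11, 28, 33, 37} → MAX(price - seats)=833
  Tokyo: ids {4} → MAX(price - seats)=261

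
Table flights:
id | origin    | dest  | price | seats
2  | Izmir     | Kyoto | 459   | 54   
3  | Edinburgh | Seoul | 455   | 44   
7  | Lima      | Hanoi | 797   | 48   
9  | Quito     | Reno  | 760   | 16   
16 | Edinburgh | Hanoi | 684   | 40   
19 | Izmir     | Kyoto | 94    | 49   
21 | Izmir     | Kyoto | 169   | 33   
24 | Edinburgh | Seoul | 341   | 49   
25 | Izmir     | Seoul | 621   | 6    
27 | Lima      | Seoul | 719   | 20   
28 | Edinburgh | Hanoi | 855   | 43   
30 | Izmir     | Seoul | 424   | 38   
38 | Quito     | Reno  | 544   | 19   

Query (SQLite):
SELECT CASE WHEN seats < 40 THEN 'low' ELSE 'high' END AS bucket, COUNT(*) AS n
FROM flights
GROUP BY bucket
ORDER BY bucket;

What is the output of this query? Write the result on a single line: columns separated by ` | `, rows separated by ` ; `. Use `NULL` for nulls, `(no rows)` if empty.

Bucket rows by seats < 40 → 'low' else 'high'; count each bucket.

high | 7 ; low | 6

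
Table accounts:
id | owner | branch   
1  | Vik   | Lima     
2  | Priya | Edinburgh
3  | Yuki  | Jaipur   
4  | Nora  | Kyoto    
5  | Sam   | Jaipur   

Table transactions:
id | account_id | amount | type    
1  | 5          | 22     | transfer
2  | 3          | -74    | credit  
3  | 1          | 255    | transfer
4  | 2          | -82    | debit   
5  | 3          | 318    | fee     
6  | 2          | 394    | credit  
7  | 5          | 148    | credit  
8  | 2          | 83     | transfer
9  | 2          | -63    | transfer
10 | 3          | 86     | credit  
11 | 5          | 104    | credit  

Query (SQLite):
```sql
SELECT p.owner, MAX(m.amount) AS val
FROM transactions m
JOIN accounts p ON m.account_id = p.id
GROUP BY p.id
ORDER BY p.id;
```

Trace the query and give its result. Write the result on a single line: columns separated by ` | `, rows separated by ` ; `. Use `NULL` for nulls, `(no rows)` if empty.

Vik | 255 ; Priya | 394 ; Yuki | 318 ; Sam | 148

Join each transactions row to its accounts via account_id.
Group joined rows by accounts.id; compute MAX(m.amount) per group.
  1: ids {3} → MAX(m.amount)=255
  2: ids {4, 6, 8, 9} → MAX(m.amount)=394
  3: ids {2, 5, 10} → MAX(m.amount)=318
  5: ids {1, 7, 11} → MAX(m.amount)=148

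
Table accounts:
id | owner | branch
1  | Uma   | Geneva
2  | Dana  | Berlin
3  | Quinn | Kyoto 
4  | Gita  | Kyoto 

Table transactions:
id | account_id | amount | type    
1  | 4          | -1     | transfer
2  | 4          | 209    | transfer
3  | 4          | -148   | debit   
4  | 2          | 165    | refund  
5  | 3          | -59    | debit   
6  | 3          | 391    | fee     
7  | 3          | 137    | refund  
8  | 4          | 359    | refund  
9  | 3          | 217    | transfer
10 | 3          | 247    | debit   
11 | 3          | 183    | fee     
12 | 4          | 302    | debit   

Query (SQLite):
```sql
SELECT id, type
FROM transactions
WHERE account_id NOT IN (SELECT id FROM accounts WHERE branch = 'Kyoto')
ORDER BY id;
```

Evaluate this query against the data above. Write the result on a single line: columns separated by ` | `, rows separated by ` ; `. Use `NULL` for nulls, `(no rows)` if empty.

4 | refund

Inner query: accounts.id where branch = 'Kyoto'.
Outer: keep transactions rows whose account_id is not in that set.
Inner query → {3, 4}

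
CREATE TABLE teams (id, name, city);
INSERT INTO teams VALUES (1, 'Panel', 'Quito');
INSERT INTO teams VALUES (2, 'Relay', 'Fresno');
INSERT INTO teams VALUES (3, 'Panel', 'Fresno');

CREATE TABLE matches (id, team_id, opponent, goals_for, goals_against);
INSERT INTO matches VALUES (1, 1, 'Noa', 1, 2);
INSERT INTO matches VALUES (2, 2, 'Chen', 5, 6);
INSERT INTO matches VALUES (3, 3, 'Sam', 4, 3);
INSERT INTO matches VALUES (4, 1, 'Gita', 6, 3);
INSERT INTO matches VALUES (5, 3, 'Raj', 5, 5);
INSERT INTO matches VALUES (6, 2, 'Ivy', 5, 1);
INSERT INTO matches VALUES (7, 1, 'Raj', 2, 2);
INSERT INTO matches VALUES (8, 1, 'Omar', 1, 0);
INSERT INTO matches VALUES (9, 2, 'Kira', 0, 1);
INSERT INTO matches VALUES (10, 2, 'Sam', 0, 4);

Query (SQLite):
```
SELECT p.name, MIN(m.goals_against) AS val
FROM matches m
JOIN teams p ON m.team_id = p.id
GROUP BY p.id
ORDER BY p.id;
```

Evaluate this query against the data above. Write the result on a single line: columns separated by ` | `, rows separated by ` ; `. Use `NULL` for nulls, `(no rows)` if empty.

Join each matches row to its teams via team_id.
Group joined rows by teams.id; compute MIN(m.goals_against) per group.
  1: ids {1, 4, 7, 8} → MIN(m.goals_against)=0
  2: ids {2, 6, 9, 10} → MIN(m.goals_against)=1
  3: ids {3, 5} → MIN(m.goals_against)=3

Panel | 0 ; Relay | 1 ; Panel | 3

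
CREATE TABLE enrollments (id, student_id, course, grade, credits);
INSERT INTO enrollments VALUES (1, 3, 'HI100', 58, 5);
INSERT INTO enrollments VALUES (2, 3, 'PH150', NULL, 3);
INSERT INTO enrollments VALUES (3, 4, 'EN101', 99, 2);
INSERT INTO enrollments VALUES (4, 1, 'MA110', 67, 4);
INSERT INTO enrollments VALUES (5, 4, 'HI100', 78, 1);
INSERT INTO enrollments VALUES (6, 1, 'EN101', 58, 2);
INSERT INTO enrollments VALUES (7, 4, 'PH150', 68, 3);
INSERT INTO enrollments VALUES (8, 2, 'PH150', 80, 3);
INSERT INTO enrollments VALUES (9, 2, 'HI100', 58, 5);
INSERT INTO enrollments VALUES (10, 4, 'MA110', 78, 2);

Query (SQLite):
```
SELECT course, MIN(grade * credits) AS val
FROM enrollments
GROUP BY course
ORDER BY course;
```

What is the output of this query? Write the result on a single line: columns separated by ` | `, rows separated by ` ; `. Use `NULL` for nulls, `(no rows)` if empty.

For each row compute grade * credits.
Group by course; take MIN of the expression per group.
  EN101: ids {3, 6} → MIN(grade * credits)=116
  HI100: ids {1, 5, 9} → MIN(grade * credits)=78
  MA110: ids {4, 10} → MIN(grade * credits)=156
  PH150: ids {2, 7, 8} → MIN(grade * credits)=204

EN101 | 116 ; HI100 | 78 ; MA110 | 156 ; PH150 | 204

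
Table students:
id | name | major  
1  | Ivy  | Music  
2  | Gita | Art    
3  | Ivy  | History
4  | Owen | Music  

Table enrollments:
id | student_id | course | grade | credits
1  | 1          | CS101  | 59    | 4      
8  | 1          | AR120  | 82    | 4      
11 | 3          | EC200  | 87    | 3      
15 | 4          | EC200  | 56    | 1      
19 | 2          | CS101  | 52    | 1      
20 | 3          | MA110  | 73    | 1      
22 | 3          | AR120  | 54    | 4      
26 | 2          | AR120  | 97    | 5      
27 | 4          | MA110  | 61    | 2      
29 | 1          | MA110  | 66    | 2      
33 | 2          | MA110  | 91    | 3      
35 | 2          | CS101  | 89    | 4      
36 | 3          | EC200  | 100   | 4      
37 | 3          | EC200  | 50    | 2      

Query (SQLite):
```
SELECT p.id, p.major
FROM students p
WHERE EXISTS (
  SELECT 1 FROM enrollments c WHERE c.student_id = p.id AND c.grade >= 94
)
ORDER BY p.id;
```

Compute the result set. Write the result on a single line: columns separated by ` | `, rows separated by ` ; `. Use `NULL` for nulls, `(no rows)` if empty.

For each students row, check whether any enrollments with matching student_id has grade >= 94.
Keep rows where that is true.

2 | Art ; 3 | History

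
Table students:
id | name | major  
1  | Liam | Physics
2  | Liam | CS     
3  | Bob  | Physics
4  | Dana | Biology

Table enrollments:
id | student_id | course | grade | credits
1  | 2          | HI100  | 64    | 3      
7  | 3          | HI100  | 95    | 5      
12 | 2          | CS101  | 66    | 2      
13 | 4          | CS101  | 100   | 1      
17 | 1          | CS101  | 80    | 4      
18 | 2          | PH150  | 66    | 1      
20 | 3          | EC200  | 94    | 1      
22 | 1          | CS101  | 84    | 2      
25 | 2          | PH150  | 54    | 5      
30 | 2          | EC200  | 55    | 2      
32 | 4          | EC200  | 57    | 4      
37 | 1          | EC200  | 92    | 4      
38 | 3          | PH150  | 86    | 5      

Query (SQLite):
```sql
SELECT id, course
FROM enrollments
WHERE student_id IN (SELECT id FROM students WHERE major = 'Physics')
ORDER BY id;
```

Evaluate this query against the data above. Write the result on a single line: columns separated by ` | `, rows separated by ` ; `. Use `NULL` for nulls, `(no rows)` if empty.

7 | HI100 ; 17 | CS101 ; 20 | EC200 ; 22 | CS101 ; 37 | EC200 ; 38 | PH150

Inner query: students.id where major = 'Physics'.
Outer: keep enrollments rows whose student_id is in that set.
Inner query → {1, 3}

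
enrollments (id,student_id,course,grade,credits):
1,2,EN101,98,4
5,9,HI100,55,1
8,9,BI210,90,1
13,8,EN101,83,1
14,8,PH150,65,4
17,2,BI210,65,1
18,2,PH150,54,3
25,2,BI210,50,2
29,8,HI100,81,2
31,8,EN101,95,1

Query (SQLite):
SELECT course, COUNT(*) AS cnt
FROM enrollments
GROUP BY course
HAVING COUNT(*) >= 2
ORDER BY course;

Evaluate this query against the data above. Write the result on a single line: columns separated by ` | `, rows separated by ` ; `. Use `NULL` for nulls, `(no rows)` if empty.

Partition enrollments by course; compute COUNT(*) within each group.
HAVING: keep groups with count ≥ 2.
  BI210: ids {8, 17, 25} → COUNT(*)=3
  EN101: ids {1, 13, 31} → COUNT(*)=3
  HI100: ids {5, 29} → COUNT(*)=2
  PH150: ids {14, 18} → COUNT(*)=2

BI210 | 3 ; EN101 | 3 ; HI100 | 2 ; PH150 | 2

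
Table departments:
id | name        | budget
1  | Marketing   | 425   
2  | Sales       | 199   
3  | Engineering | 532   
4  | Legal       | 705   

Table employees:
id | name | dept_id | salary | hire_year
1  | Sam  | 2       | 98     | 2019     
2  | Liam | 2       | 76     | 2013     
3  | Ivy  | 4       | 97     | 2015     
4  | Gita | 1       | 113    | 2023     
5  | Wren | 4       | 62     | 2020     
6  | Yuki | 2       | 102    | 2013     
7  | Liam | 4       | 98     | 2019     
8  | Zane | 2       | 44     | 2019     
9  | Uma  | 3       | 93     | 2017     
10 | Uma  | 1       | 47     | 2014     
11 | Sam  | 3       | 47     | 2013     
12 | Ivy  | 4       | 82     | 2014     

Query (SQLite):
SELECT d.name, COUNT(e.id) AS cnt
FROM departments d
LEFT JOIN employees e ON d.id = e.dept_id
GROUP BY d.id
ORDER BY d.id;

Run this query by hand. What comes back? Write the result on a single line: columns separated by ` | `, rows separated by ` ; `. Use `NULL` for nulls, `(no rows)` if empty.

LEFT JOIN keeps every departments row; unmatched ones get NULL for employees columns.
Group by departments.id and compute COUNT(e.id). COUNT(col) of an all-NULL group is 0.
  1: ids {4, 10} → COUNT(e.id)=2
  2: ids {1, 2, 6, 8} → COUNT(e.id)=4
  3: ids {9, 11} → COUNT(e.id)=2
  4: ids {3, 5, 7, 12} → COUNT(e.id)=4

Marketing | 2 ; Sales | 4 ; Engineering | 2 ; Legal | 4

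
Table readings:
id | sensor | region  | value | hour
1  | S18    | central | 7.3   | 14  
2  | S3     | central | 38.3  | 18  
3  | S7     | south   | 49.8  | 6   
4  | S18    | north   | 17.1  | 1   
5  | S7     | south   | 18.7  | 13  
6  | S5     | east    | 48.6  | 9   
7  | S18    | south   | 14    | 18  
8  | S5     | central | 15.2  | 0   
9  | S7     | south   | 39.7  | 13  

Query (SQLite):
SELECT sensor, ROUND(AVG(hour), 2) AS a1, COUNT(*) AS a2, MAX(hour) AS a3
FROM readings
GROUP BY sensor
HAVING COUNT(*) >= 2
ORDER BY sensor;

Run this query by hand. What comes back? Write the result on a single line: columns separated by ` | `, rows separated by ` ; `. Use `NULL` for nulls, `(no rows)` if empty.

Group readings by sensor.
Per group compute: ROUND(AVG(hour), 2), COUNT(*), MAX(hour).
HAVING: drop groups with fewer than 2 rows.
  S18: ids {1, 4, 7} → ROUND(AVG(hour), 2)=11, COUNT(*)=3, MAX(hour)=18
  S3: ids {2} → ROUND(AVG(hour), 2)=18, COUNT(*)=1, MAX(hour)=18
  S5: ids {6, 8} → ROUND(AVG(hour), 2)=4.5, COUNT(*)=2, MAX(hour)=9
  S7: ids {3, 5, 9} → ROUND(AVG(hour), 2)=10.67, COUNT(*)=3, MAX(hour)=13

S18 | 11 | 3 | 18 ; S5 | 4.5 | 2 | 9 ; S7 | 10.67 | 3 | 13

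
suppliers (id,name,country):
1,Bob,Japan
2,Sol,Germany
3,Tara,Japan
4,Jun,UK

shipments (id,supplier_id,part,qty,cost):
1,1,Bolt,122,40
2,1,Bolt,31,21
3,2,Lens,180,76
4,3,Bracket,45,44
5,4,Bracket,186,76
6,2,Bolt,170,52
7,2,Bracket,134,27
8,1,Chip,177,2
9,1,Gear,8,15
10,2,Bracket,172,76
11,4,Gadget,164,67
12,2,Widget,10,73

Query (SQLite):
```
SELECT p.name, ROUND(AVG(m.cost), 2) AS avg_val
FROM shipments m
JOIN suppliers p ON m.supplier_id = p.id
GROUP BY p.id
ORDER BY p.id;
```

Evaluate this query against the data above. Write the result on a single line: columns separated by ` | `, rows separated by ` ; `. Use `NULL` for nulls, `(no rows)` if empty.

Bob | 19.5 ; Sol | 60.8 ; Tara | 44 ; Jun | 71.5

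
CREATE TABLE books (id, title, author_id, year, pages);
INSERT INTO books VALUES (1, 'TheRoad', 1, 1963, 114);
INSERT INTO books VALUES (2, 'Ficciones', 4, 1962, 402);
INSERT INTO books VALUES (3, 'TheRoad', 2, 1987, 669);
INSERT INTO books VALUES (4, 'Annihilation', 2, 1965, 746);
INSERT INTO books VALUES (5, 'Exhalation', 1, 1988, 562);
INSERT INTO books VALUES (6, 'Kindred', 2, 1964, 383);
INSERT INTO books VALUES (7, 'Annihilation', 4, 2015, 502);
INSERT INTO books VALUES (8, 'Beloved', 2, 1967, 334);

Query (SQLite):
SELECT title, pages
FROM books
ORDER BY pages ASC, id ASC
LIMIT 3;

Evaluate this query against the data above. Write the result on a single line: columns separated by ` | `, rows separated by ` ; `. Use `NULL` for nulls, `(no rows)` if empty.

Sort by pages asc, tiebreak id asc: (114, id=1), (334, id=8), (383, id=6), (402, id=2), (502, id=7), (562, id=5) …. Take first 3.

TheRoad | 114 ; Beloved | 334 ; Kindred | 383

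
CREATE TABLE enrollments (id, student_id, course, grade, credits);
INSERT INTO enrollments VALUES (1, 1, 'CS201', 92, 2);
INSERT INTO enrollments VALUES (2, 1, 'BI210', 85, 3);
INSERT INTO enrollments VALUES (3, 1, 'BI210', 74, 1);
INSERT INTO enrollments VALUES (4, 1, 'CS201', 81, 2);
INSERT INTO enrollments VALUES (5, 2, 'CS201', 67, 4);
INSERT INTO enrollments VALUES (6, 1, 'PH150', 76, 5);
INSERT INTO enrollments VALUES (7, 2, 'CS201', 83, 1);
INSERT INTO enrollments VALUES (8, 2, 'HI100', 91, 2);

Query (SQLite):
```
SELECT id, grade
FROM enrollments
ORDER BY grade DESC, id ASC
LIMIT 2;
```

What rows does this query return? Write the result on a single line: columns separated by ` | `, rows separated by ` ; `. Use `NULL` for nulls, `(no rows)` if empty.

Sort by grade desc, tiebreak id asc: (92, id=1), (91, id=8), (85, id=2), (83, id=7), (81, id=4) …. Take first 2.

1 | 92 ; 8 | 91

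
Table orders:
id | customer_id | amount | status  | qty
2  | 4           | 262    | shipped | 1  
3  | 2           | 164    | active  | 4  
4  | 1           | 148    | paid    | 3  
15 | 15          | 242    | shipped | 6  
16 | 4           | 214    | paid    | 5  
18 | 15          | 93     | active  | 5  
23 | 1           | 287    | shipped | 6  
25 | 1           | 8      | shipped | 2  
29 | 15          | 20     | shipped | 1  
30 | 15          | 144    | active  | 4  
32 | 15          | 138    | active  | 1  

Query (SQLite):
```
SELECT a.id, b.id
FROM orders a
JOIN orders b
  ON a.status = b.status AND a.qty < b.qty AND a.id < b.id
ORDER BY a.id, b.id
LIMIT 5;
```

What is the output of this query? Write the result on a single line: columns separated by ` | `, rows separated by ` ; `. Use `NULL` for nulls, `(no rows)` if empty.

Pairs (a,b) with same status, a.qty < b.qty, a.id < b.id.
status groups: active:{3,18,30,32} paid:{4,16} shipped:{2,15,23,25,29}
Ordered by (a.id, b.id); first 5.

2 | 15 ; 2 | 23 ; 2 | 25 ; 3 | 18 ; 4 | 16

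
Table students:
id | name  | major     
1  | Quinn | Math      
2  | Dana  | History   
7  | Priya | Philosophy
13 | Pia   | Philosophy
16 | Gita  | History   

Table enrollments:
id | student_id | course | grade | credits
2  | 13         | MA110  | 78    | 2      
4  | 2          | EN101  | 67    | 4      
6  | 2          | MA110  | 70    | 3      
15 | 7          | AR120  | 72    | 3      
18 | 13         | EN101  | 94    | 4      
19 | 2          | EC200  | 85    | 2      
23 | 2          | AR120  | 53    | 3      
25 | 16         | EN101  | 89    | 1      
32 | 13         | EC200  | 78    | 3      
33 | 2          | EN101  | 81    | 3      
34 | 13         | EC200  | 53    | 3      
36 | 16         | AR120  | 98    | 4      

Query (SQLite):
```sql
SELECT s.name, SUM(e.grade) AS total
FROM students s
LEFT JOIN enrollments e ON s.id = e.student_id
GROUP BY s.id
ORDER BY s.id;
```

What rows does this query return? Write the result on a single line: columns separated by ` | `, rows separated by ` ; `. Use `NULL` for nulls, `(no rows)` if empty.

LEFT JOIN keeps every students row; unmatched ones get NULL for enrollments columns.
Group by students.id and compute SUM(e.grade). SUM over an all-NULL group is NULL.
  1: ids {—} → SUM(e.grade)=NULL
  2: ids {4, 6, 19, 23, 33} → SUM(e.grade)=356
  7: ids {15} → SUM(e.grade)=72
  13: ids {2, 18, 32, 34} → SUM(e.grade)=303
  16: ids {25, 36} → SUM(e.grade)=187

Quinn | NULL ; Dana | 356 ; Priya | 72 ; Pia | 303 ; Gita | 187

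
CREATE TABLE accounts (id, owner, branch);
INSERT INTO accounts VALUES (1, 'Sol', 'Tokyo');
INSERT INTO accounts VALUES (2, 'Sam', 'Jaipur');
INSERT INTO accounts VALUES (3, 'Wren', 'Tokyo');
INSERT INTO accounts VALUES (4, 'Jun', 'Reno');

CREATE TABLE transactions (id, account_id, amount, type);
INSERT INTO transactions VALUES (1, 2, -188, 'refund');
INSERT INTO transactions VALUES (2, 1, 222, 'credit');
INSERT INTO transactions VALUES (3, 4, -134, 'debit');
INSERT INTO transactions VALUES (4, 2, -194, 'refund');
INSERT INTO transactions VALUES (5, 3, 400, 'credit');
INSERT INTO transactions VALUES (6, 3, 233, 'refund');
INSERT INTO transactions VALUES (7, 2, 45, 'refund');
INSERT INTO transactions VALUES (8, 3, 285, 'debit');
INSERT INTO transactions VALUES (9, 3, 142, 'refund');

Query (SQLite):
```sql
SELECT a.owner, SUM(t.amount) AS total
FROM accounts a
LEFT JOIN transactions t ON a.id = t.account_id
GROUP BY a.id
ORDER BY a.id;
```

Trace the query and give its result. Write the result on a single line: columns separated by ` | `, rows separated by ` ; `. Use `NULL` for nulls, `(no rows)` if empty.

Sol | 222 ; Sam | -337 ; Wren | 1060 ; Jun | -134

LEFT JOIN keeps every accounts row; unmatched ones get NULL for transactions columns.
Group by accounts.id and compute SUM(t.amount). SUM over an all-NULL group is NULL.
  1: ids {2} → SUM(t.amount)=222
  2: ids {1, 4, 7} → SUM(t.amount)=-337
  3: ids {5, 6, 8, 9} → SUM(t.amount)=1060
  4: ids {3} → SUM(t.amount)=-134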